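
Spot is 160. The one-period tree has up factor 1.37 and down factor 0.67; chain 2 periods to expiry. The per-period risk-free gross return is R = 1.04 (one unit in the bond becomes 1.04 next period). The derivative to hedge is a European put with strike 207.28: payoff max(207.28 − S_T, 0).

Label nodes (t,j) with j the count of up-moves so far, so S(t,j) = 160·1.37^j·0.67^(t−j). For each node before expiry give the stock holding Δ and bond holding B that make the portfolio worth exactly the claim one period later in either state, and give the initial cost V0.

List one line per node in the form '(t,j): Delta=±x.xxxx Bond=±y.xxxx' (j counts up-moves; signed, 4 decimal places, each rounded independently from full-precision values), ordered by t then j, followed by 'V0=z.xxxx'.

The replicating-portfolio and risk-neutral prices coincide; use p* = (1.04−0.67)/(1.37−0.67) = 0.5286 for the latter.
Payoff layer (t=2): V(2,0)=135.4560, V(2,1)=60.4160, V(2,2)=0.0000
(1,0): S=107.2000. Δ = (V_up−V_dn)/(S_up−S_dn) = (60.4160−135.4560)/(146.8640−71.8240) = -1.0000. V = [p*·60.4160 + (1−p*)·135.4560]/1.04 = 92.1077. B = V − Δ·S = 199.3077.
(1,1): S=219.2000. Δ = (V_up−V_dn)/(S_up−S_dn) = (0.0000−60.4160)/(300.3040−146.8640) = -0.3937. V = [p*·0.0000 + (1−p*)·60.4160]/1.04 = 27.3864. B = V − Δ·S = 113.6949.
(0,0): S=160.0000. Δ = (V_up−V_dn)/(S_up−S_dn) = (27.3864−92.1077)/(219.2000−107.2000) = -0.5779. V = [p*·27.3864 + (1−p*)·92.1077]/1.04 = 55.6710. B = V − Δ·S = 148.1300.
Self-financing check: at every node Δ·S+B equals the discounted successor values.

(0,0): Delta=-0.5779 Bond=148.1300
(1,0): Delta=-1.0000 Bond=199.3077
(1,1): Delta=-0.3937 Bond=113.6949
V0=55.6710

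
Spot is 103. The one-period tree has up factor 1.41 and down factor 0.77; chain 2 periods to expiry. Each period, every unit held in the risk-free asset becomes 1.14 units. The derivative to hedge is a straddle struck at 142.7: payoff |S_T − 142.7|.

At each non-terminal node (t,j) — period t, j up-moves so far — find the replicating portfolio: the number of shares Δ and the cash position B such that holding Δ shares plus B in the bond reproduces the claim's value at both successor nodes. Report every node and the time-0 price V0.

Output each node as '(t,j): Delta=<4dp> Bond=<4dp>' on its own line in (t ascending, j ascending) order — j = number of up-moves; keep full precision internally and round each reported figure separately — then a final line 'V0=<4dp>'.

(0,0): Delta=-0.0449 Bond=43.3577
(1,0): Delta=-1.0000 Bond=125.1754
(1,1): Delta=0.3357 Bond=-5.8476
V0=38.7313

No-arbitrage ⇒ martingale measure with p* = (R−d)/(u−d) = 0.5781.
At expiry t=2: V(2,0)=81.6313, V(2,1)=30.8729, V(2,2)=62.0743
(1,0): S=79.3100. Δ = (V_up−V_dn)/(S_up−S_dn) = (30.8729−81.6313)/(111.8271−61.0687) = -1.0000. V = [p*·30.8729 + (1−p*)·81.6313]/1.14 = 45.8654. B = V − Δ·S = 125.1754.
(1,1): S=145.2300. Δ = (V_up−V_dn)/(S_up−S_dn) = (62.0743−30.8729)/(204.7743−111.8271) = 0.3357. V = [p*·62.0743 + (1−p*)·30.8729]/1.14 = 42.9046. B = V − Δ·S = -5.8476.
(0,0): S=103.0000. Δ = (V_up−V_dn)/(S_up−S_dn) = (42.9046−45.8654)/(145.2300−79.3100) = -0.0449. V = [p*·42.9046 + (1−p*)·45.8654]/1.14 = 38.7313. B = V − Δ·S = 43.3577.
Each (Δ,B) replicates both successor values, so the strategy is self-financing and V0 is arbitrage-free.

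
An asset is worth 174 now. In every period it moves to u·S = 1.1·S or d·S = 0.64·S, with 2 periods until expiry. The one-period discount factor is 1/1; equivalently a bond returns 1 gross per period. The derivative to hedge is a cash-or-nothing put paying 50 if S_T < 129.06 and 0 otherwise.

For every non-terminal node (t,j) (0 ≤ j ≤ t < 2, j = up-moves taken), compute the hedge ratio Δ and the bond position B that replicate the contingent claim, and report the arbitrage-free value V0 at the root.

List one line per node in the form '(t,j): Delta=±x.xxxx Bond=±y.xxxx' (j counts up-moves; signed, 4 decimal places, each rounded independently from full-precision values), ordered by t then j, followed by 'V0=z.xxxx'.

Risk-neutral probability p* = (R−d)/(u−d) = (1−0.64)/(1.1−0.64) = 0.7826.
At expiry t=2: V(2,0)=50.0000, V(2,1)=50.0000, V(2,2)=0.0000
(1,0): S=111.3600. Δ = (V_up−V_dn)/(S_up−S_dn) = (50.0000−50.0000)/(122.4960−71.2704) = 0.0000. V = [p*·50.0000 + (1−p*)·50.0000]/1 = 50.0000. B = V − Δ·S = 50.0000.
(1,1): S=191.4000. Δ = (V_up−V_dn)/(S_up−S_dn) = (0.0000−50.0000)/(210.5400−122.4960) = -0.5679. V = [p*·0.0000 + (1−p*)·50.0000]/1 = 10.8696. B = V − Δ·S = 119.5652.
(0,0): S=174.0000. Δ = (V_up−V_dn)/(S_up−S_dn) = (10.8696−50.0000)/(191.4000−111.3600) = -0.4889. V = [p*·10.8696 + (1−p*)·50.0000]/1 = 19.3762. B = V − Δ·S = 104.4423.
Root portfolio cost Δ·174+B reproduces V0=19.3762.

(0,0): Delta=-0.4889 Bond=104.4423
(1,0): Delta=0.0000 Bond=50.0000
(1,1): Delta=-0.5679 Bond=119.5652
V0=19.3762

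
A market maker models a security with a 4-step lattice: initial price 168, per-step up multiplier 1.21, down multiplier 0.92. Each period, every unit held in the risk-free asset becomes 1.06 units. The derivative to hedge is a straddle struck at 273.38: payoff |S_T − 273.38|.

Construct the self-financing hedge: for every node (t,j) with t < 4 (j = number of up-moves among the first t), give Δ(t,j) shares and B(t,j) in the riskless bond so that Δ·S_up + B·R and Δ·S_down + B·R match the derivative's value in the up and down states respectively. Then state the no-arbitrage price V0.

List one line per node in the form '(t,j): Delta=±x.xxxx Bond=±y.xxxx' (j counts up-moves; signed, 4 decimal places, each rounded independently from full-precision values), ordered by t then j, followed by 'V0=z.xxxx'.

(0,0): Delta=-0.6599 Bond=167.0303
(1,0): Delta=-0.9960 Bond=228.9982
(1,1): Delta=-0.3861 Bond=121.3955
(2,0): Delta=-1.0000 Bond=243.3072
(2,1): Delta=-0.9927 Bond=242.1283
(2,2): Delta=0.1081 Bond=7.1268
(3,0): Delta=-1.0000 Bond=257.9057
(3,1): Delta=-1.0000 Bond=257.9057
(3,2): Delta=-0.9868 Bond=255.3170
(3,3): Delta=1.0000 Bond=-257.9057
V0=56.1659

No-arbitrage ⇒ martingale measure with p* = (R−d)/(u−d) = 0.4828.
Payoff layer (t=4): V(4,0)=153.0260, V(4,1)=115.0883, V(4,2)=65.1920, V(4,3)=0.4325, V(4,4)=86.7429
(3,0): S=130.8196. Δ = (V_up−V_dn)/(S_up−S_dn) = (115.0883−153.0260)/(158.2917−120.3540) = -1.0000. V = [p*·115.0883 + (1−p*)·153.0260]/1.06 = 127.0861. B = V − Δ·S = 257.9057.
(3,1): S=172.0562. Δ = (V_up−V_dn)/(S_up−S_dn) = (65.1920−115.0883)/(208.1880−158.2917) = -1.0000. V = [p*·65.1920 + (1−p*)·115.0883]/1.06 = 85.8495. B = V − Δ·S = 257.9057.
(3,2): S=226.2913. Δ = (V_up−V_dn)/(S_up−S_dn) = (0.4325−65.1920)/(273.8125−208.1880) = -0.9868. V = [p*·0.4325 + (1−p*)·65.1920]/1.06 = 32.0083. B = V − Δ·S = 255.3170.
(3,3): S=297.6222. Δ = (V_up−V_dn)/(S_up−S_dn) = (86.7429−0.4325)/(360.1229−273.8125) = 1.0000. V = [p*·86.7429 + (1−p*)·0.4325]/1.06 = 39.7166. B = V − Δ·S = -257.9057.
(2,0): S=142.1952. Δ = (V_up−V_dn)/(S_up−S_dn) = (85.8495−127.0861)/(172.0562−130.8196) = -1.0000. V = [p*·85.8495 + (1−p*)·127.0861]/1.06 = 101.1120. B = V − Δ·S = 243.3072.
(2,1): S=187.0176. Δ = (V_up−V_dn)/(S_up−S_dn) = (32.0083−85.8495)/(226.2913−172.0562) = -0.9927. V = [p*·32.0083 + (1−p*)·85.8495]/1.06 = 56.4690. B = V − Δ·S = 242.1283.
(2,2): S=245.9688. Δ = (V_up−V_dn)/(S_up−S_dn) = (39.7166−32.0083)/(297.6222−226.2913) = 0.1081. V = [p*·39.7166 + (1−p*)·32.0083]/1.06 = 33.7071. B = V − Δ·S = 7.1268.
(1,0): S=154.5600. Δ = (V_up−V_dn)/(S_up−S_dn) = (56.4690−101.1120)/(187.0176−142.1952) = -0.9960. V = [p*·56.4690 + (1−p*)·101.1120]/1.06 = 75.0568. B = V − Δ·S = 228.9982.
(1,1): S=203.2800. Δ = (V_up−V_dn)/(S_up−S_dn) = (33.7071−56.4690)/(245.9688−187.0176) = -0.3861. V = [p*·33.7071 + (1−p*)·56.4690]/1.06 = 42.9061. B = V − Δ·S = 121.3955.
(0,0): S=168.0000. Δ = (V_up−V_dn)/(S_up−S_dn) = (42.9061−75.0568)/(203.2800−154.5600) = -0.6599. V = [p*·42.9061 + (1−p*)·75.0568]/1.06 = 56.1659. B = V − Δ·S = 167.0303.
Check: Δ(0,0)·S0 + B(0,0) = 56.1659 = V0.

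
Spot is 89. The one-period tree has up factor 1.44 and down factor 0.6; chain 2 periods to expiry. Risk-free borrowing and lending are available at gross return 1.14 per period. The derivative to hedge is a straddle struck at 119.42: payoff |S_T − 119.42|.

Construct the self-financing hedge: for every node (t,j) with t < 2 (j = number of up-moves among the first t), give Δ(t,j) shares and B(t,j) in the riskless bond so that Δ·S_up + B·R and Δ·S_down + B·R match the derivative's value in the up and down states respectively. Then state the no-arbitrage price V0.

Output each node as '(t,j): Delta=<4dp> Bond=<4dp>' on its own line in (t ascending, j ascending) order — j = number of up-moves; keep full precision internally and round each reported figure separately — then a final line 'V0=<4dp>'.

Under the risk-neutral measure, an up-move has probability p* = (R−d)/(u−d) = 0.6429 and values discount at R = 1.14.
Terminal payoffs: V(2,0)=87.3800, V(2,1)=42.5240, V(2,2)=65.1304
  t=1,j=0: stock 53.4000 → up 76.8960 (V=42.5240), down 32.0400 (V=87.3800). Price 51.3544; hedge Δ=-1.0000, bond B=104.7544.
  t=1,j=1: stock 128.1600 → up 184.5504 (V=65.1304), down 76.8960 (V=42.5240). Price 50.0497; hedge Δ=0.2100, bond B=23.1373.
  t=0,j=0: stock 89.0000 → up 128.1600 (V=50.0497), down 53.4000 (V=51.3544). Price 44.3120; hedge Δ=-0.0175, bond B=45.8652.
The time-0 hedge costs 44.3120, which is the no-arbitrage price.

(0,0): Delta=-0.0175 Bond=45.8652
(1,0): Delta=-1.0000 Bond=104.7544
(1,1): Delta=0.2100 Bond=23.1373
V0=44.3120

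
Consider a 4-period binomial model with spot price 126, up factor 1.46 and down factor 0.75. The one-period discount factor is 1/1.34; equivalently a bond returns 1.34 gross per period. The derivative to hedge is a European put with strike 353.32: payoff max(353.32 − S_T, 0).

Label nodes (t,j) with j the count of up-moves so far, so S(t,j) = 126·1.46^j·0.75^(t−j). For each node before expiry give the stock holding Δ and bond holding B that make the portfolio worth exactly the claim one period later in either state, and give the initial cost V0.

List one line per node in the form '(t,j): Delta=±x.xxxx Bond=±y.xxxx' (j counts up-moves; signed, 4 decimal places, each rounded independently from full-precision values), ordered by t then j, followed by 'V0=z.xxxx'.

Risk-neutral probability p* = (R−d)/(u−d) = (1.34−0.75)/(1.46−0.75) = 0.8310.
Terminal values V(4,·): V(4,0)=313.4528, V(4,1)=275.7119, V(4,2)=202.2429, V(4,3)=59.2231, V(4,4)=0.0000
Node (3,0) S=53.1562: V=(p*·275.7119+(1−p*)·313.4528)/1.34=210.5154; Δ=(275.7119−313.4528)/(77.6081−39.8672)=-1.0000; B=V−Δ·S=263.6716
Node (3,1) S=103.4775: V=(p*·202.2429+(1−p*)·275.7119)/1.34=160.1941; Δ=(202.2429−275.7119)/(151.0772−77.6081)=-1.0000; B=V−Δ·S=263.6716
Node (3,2) S=201.4362: V=(p*·59.2231+(1−p*)·202.2429)/1.34=62.2354; Δ=(59.2231−202.2429)/(294.0969−151.0771)=-1.0000; B=V−Δ·S=263.6716
Node (3,3) S=392.1291: V=(p*·0.0000+(1−p*)·59.2231)/1.34=7.4698; Δ=(0.0000−59.2231)/(572.5085−294.0969)=-0.2127; B=V−Δ·S=90.8827
Node (2,0) S=70.8750: V=(p*·160.1941+(1−p*)·210.5154)/1.34=125.8949; Δ=(160.1941−210.5154)/(103.4775−53.1562)=-1.0000; B=V−Δ·S=196.7699
Node (2,1) S=137.9700: V=(p*·62.2354+(1−p*)·160.1941)/1.34=58.7999; Δ=(62.2354−160.1941)/(201.4362−103.4775)=-1.0000; B=V−Δ·S=196.7699
Node (2,2) S=268.5816: V=(p*·7.4698+(1−p*)·62.2354)/1.34=12.4821; Δ=(7.4698−62.2354)/(392.1291−201.4362)=-0.2872; B=V−Δ·S=89.6168
Node (1,0) S=94.5000: V=(p*·58.7999+(1−p*)·125.8949)/1.34=52.3432; Δ=(58.7999−125.8949)/(137.9700−70.8750)=-1.0000; B=V−Δ·S=146.8432
Node (1,1) S=183.9600: V=(p*·12.4821+(1−p*)·58.7999)/1.34=15.1570; Δ=(12.4821−58.7999)/(268.5816−137.9700)=-0.3546; B=V−Δ·S=80.3934
Node (0,0) S=126.0000: V=(p*·15.1570+(1−p*)·52.3432)/1.34=16.0015; Δ=(15.1570−52.3432)/(183.9600−94.5000)=-0.4157; B=V−Δ·S=68.3764
Root portfolio cost Δ·126+B reproduces V0=16.0015.

(0,0): Delta=-0.4157 Bond=68.3764
(1,0): Delta=-1.0000 Bond=146.8432
(1,1): Delta=-0.3546 Bond=80.3934
(2,0): Delta=-1.0000 Bond=196.7699
(2,1): Delta=-1.0000 Bond=196.7699
(2,2): Delta=-0.2872 Bond=89.6168
(3,0): Delta=-1.0000 Bond=263.6716
(3,1): Delta=-1.0000 Bond=263.6716
(3,2): Delta=-1.0000 Bond=263.6716
(3,3): Delta=-0.2127 Bond=90.8827
V0=16.0015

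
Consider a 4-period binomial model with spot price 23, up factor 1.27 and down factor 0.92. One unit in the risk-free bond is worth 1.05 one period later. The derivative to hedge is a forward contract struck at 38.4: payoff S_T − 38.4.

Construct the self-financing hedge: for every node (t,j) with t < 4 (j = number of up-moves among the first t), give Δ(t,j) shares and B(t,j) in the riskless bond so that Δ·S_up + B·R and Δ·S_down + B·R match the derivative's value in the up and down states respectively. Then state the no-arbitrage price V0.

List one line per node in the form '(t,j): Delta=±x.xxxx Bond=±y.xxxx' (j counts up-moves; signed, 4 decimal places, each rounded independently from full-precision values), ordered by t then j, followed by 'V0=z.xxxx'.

(0,0): Delta=1.0000 Bond=-31.5918
(1,0): Delta=1.0000 Bond=-33.1714
(1,1): Delta=1.0000 Bond=-33.1714
(2,0): Delta=1.0000 Bond=-34.8299
(2,1): Delta=1.0000 Bond=-34.8299
(2,2): Delta=1.0000 Bond=-34.8299
(3,0): Delta=1.0000 Bond=-36.5714
(3,1): Delta=1.0000 Bond=-36.5714
(3,2): Delta=1.0000 Bond=-36.5714
(3,3): Delta=1.0000 Bond=-36.5714
V0=-8.5918

Since d<R<u, set p* = (R−d)/(u−d) = 0.3714; price each node as the discounted p*-expectation of its children.
At expiry t=4: V(4,0)=-21.9230, V(4,1)=-15.6545, V(4,2)=-7.0014, V(4,3)=4.9438, V(4,4)=21.4333
  t=3,j=0: stock 17.9098 → up 22.7455 (V=-15.6545), down 16.4770 (V=-21.9230). Price -18.6616; hedge Δ=1.0000, bond B=-36.5714.
  t=3,j=1: stock 24.7233 → up 31.3986 (V=-7.0014), down 22.7455 (V=-15.6545). Price -11.8481; hedge Δ=1.0000, bond B=-36.5714.
  t=3,j=2: stock 34.1290 → up 43.3438 (V=4.9438), down 31.3986 (V=-7.0014). Price -2.4425; hedge Δ=1.0000, bond B=-36.5714.
  t=3,j=3: stock 47.1128 → up 59.8333 (V=21.4333), down 43.3438 (V=4.9438). Price 10.5414; hedge Δ=1.0000, bond B=-36.5714.
  t=2,j=0: stock 19.4672 → up 24.7233 (V=-11.8481), down 17.9098 (V=-18.6616). Price -15.3627; hedge Δ=1.0000, bond B=-34.8299.
  t=2,j=1: stock 26.8732 → up 34.1290 (V=-2.4425), down 24.7233 (V=-11.8481). Price -7.9567; hedge Δ=1.0000, bond B=-34.8299.
  t=2,j=2: stock 37.0967 → up 47.1128 (V=10.5414), down 34.1290 (V=-2.4425). Price 2.2668; hedge Δ=1.0000, bond B=-34.8299.
  t=1,j=0: stock 21.1600 → up 26.8732 (V=-7.9567), down 19.4672 (V=-15.3627). Price -12.0114; hedge Δ=1.0000, bond B=-33.1714.
  t=1,j=1: stock 29.2100 → up 37.0967 (V=2.2668), down 26.8732 (V=-7.9567). Price -3.9614; hedge Δ=1.0000, bond B=-33.1714.
  t=0,j=0: stock 23.0000 → up 29.2100 (V=-3.9614), down 21.1600 (V=-12.0114). Price -8.5918; hedge Δ=1.0000, bond B=-31.5918.
Each (Δ,B) replicates both successor values, so the strategy is self-financing and V0 is arbitrage-free.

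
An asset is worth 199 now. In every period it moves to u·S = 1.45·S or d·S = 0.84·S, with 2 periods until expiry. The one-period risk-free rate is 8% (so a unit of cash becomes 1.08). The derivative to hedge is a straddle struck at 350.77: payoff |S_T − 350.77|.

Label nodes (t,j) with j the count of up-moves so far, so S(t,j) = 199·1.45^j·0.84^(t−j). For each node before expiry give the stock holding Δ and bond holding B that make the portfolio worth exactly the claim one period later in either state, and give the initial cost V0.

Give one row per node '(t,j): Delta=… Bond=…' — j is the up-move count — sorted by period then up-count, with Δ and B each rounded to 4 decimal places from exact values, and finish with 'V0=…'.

(0,0): Delta=-0.5941 Bond=237.9031
(1,0): Delta=-1.0000 Bond=324.7870
(1,1): Delta=-0.2316 Bond=152.3308
V0=119.6789

The replicating-portfolio and risk-neutral prices coincide; use p* = (1.08−0.84)/(1.45−0.84) = 0.3934 for the latter.
Terminal values V(2,·): V(2,0)=210.3556, V(2,1)=108.3880, V(2,2)=67.6275
(1,0): S=167.1600. Δ = (V_up−V_dn)/(S_up−S_dn) = (108.3880−210.3556)/(242.3820−140.4144) = -1.0000. V = [p*·108.3880 + (1−p*)·210.3556]/1.08 = 157.6270. B = V − Δ·S = 324.7870.
(1,1): S=288.5500. Δ = (V_up−V_dn)/(S_up−S_dn) = (67.6275−108.3880)/(418.3975−242.3820) = -0.2316. V = [p*·67.6275 + (1−p*)·108.3880]/1.08 = 85.5103. B = V − Δ·S = 152.3308.
(0,0): S=199.0000. Δ = (V_up−V_dn)/(S_up−S_dn) = (85.5103−157.6270)/(288.5500−167.1600) = -0.5941. V = [p*·85.5103 + (1−p*)·157.6270]/1.08 = 119.6789. B = V − Δ·S = 237.9031.
Self-financing check: at every node Δ·S+B equals the discounted successor values.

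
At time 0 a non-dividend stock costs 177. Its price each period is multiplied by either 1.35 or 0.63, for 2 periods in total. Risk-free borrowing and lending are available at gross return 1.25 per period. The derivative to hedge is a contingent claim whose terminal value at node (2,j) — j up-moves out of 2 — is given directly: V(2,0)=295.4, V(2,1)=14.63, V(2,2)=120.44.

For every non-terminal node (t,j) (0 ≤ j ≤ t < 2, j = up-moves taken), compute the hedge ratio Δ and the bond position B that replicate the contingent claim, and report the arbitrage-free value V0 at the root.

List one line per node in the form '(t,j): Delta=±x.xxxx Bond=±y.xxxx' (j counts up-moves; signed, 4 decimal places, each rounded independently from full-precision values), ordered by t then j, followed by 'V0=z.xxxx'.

(0,0): Delta=0.3272 Bond=5.1343
(1,0): Delta=-3.4971 Bond=432.8590
(1,1): Delta=0.6150 Bond=-62.3630
V0=63.0435

Since d<R<u, set p* = (R−d)/(u−d) = 0.8611; price each node as the discounted p*-expectation of its children.
Payoff layer (t=2): V(2,0)=295.4000, V(2,1)=14.6300, V(2,2)=120.4400
Node (1,0) S=111.5100: V=(p*·14.6300+(1−p*)·295.4000)/1.25=42.9007; Δ=(14.6300−295.4000)/(150.5385−70.2513)=-3.4971; B=V−Δ·S=432.8590
Node (1,1) S=238.9500: V=(p*·120.4400+(1−p*)·14.6300)/1.25=84.5953; Δ=(120.4400−14.6300)/(322.5825−150.5385)=0.6150; B=V−Δ·S=-62.3630
Node (0,0) S=177.0000: V=(p*·84.5953+(1−p*)·42.9007)/1.25=63.0435; Δ=(84.5953−42.9007)/(238.9500−111.5100)=0.3272; B=V−Δ·S=5.1343
Check: Δ(0,0)·S0 + B(0,0) = 63.0435 = V0.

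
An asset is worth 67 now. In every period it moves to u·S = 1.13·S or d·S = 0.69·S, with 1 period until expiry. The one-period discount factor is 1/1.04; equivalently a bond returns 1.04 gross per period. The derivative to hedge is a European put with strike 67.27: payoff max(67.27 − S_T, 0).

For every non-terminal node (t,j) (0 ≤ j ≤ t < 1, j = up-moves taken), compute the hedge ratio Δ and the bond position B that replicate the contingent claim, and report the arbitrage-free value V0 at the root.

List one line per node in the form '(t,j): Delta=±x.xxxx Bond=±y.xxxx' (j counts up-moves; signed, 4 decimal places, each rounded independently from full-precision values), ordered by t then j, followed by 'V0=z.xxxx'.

Under the risk-neutral measure, an up-move has probability p* = (R−d)/(u−d) = 0.7955 and values discount at R = 1.04.
Terminal payoffs: V(1,0)=21.0400, V(1,1)=0.0000
Node (0,0) S=67.0000: V=(p*·0.0000+(1−p*)·21.0400)/1.04=4.1381; Δ=(0.0000−21.0400)/(75.7100−46.2300)=-0.7137; B=V−Δ·S=51.9563
Root portfolio cost Δ·67+B reproduces V0=4.1381.

(0,0): Delta=-0.7137 Bond=51.9563
V0=4.1381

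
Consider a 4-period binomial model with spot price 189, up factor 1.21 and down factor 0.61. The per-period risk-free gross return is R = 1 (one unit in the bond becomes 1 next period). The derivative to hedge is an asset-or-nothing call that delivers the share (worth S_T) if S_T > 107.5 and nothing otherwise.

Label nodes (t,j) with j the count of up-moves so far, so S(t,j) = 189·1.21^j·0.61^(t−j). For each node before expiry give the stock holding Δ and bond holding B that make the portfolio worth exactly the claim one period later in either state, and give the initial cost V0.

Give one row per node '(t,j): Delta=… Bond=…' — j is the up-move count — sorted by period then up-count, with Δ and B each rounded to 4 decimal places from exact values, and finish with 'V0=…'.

(0,0): Delta=1.2855 Bond=-92.1175
(1,0): Delta=1.2475 Bond=-87.7310
(1,1): Delta=1.2959 Bond=-94.4795
(2,0): Delta=0.0000 Bond=0.0000
(2,1): Delta=1.5861 Bond=-134.9708
(2,2): Delta=1.2171 Bond=-72.6766
(3,0): Delta=0.0000 Bond=0.0000
(3,1): Delta=0.0000 Bond=0.0000
(3,2): Delta=2.0167 Bond=-207.6473
(3,3): Delta=1.0000 Bond=0.0000
V0=150.8461

No-arbitrage ⇒ martingale measure with p* = (R−d)/(u−d) = 0.6500.
At expiry t=4: V(4,0)=0.0000, V(4,1)=0.0000, V(4,2)=0.0000, V(4,3)=204.2433, V(4,4)=405.1383
Node (3,0) S=42.8994: V=(p*·0.0000+(1−p*)·0.0000)/1=0.0000; Δ=(0.0000−0.0000)/(51.9083−26.1686)=0.0000; B=V−Δ·S=0.0000
Node (3,1) S=85.0955: V=(p*·0.0000+(1−p*)·0.0000)/1=0.0000; Δ=(0.0000−0.0000)/(102.9656−51.9083)=0.0000; B=V−Δ·S=0.0000
Node (3,2) S=168.7961: V=(p*·204.2433+(1−p*)·0.0000)/1=132.7581; Δ=(204.2433−0.0000)/(204.2433−102.9656)=2.0167; B=V−Δ·S=-207.6473
Node (3,3) S=334.8250: V=(p*·405.1383+(1−p*)·204.2433)/1=334.8250; Δ=(405.1383−204.2433)/(405.1383−204.2433)=1.0000; B=V−Δ·S=0.0000
Node (2,0) S=70.3269: V=(p*·0.0000+(1−p*)·0.0000)/1=0.0000; Δ=(0.0000−0.0000)/(85.0955−42.8994)=0.0000; B=V−Δ·S=0.0000
Node (2,1) S=139.5009: V=(p*·132.7581+(1−p*)·0.0000)/1=86.2928; Δ=(132.7581−0.0000)/(168.7961−85.0955)=1.5861; B=V−Δ·S=-134.9708
Node (2,2) S=276.7149: V=(p*·334.8250+(1−p*)·132.7581)/1=264.1016; Δ=(334.8250−132.7581)/(334.8250−168.7961)=1.2171; B=V−Δ·S=-72.6766
Node (1,0) S=115.2900: V=(p*·86.2928+(1−p*)·0.0000)/1=56.0903; Δ=(86.2928−0.0000)/(139.5009−70.3269)=1.2475; B=V−Δ·S=-87.7310
Node (1,1) S=228.6900: V=(p*·264.1016+(1−p*)·86.2928)/1=201.8685; Δ=(264.1016−86.2928)/(276.7149−139.5009)=1.2959; B=V−Δ·S=-94.4795
Node (0,0) S=189.0000: V=(p*·201.8685+(1−p*)·56.0903)/1=150.8461; Δ=(201.8685−56.0903)/(228.6900−115.2900)=1.2855; B=V−Δ·S=-92.1175
Root portfolio cost Δ·189+B reproduces V0=150.8461.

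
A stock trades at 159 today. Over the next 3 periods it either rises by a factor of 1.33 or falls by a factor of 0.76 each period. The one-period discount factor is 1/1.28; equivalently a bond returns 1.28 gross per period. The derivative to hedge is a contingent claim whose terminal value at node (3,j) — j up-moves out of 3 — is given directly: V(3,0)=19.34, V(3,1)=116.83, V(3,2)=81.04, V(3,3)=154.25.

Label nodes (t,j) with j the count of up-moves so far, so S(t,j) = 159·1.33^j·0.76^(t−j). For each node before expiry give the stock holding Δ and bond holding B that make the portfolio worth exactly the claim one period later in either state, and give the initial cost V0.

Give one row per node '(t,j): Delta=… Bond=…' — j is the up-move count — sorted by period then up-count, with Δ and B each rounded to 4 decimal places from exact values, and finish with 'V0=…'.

Since d<R<u, set p* = (R−d)/(u−d) = 0.9123; price each node as the discounted p*-expectation of its children.
Payoff layer (t=3): V(3,0)=19.3400, V(3,1)=116.8300, V(3,2)=81.0400, V(3,3)=154.2500
  t=2,j=0: stock 91.8384 → up 122.1451 (V=116.8300), down 69.7972 (V=19.3400). Price 84.5924; hedge Δ=1.8623, bond B=-86.4427.
  t=2,j=1: stock 160.7172 → up 213.7539 (V=81.0400), down 122.1451 (V=116.8300). Price 65.7652; hedge Δ=-0.3907, bond B=128.5547.
  t=2,j=2: stock 281.2551 → up 374.0693 (V=154.2500), down 213.7539 (V=81.0400). Price 115.4907; hedge Δ=0.4567, bond B=-12.9479.
  t=1,j=0: stock 120.8400 → up 160.7172 (V=65.7652), down 91.8384 (V=84.5924). Price 52.6693; hedge Δ=-0.2733, bond B=85.6994.
  t=1,j=1: stock 211.4700 → up 281.2551 (V=115.4907), down 160.7172 (V=65.7652). Price 86.8194; hedge Δ=0.4125, bond B=-0.4183.
  t=0,j=0: stock 159.0000 → up 211.4700 (V=86.8194), down 120.8400 (V=52.6693). Price 65.4873; hedge Δ=0.3768, bond B=5.5749.
Check: Δ(0,0)·S0 + B(0,0) = 65.4873 = V0.

(0,0): Delta=0.3768 Bond=5.5749
(1,0): Delta=-0.2733 Bond=85.6994
(1,1): Delta=0.4125 Bond=-0.4183
(2,0): Delta=1.8623 Bond=-86.4427
(2,1): Delta=-0.3907 Bond=128.5547
(2,2): Delta=0.4567 Bond=-12.9479
V0=65.4873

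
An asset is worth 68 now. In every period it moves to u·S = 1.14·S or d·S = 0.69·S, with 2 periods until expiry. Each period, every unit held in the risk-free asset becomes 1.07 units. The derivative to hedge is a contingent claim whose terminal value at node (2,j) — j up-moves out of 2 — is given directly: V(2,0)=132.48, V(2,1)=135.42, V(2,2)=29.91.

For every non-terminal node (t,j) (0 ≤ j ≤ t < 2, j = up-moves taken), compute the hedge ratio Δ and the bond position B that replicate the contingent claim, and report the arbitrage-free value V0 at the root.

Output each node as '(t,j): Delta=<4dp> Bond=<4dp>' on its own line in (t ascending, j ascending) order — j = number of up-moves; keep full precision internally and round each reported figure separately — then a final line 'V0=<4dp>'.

No-arbitrage ⇒ martingale measure with p* = (R−d)/(u−d) = 0.8444.
At expiry t=2: V(2,0)=132.4800, V(2,1)=135.4200, V(2,2)=29.9100
  t=1,j=0: stock 46.9200 → up 53.4888 (V=135.4200), down 32.3748 (V=132.4800). Price 126.1333; hedge Δ=0.1392, bond B=119.6000.
  t=1,j=1: stock 77.5200 → up 88.3728 (V=29.9100), down 53.4888 (V=135.4200). Price 43.2922; hedge Δ=-3.0246, bond B=277.7589.
  t=0,j=0: stock 68.0000 → up 77.5200 (V=43.2922), down 46.9200 (V=126.1333). Price 52.5034; hedge Δ=-2.7072, bond B=236.5948.
Each (Δ,B) replicates both successor values, so the strategy is self-financing and V0 is arbitrage-free.

(0,0): Delta=-2.7072 Bond=236.5948
(1,0): Delta=0.1392 Bond=119.6000
(1,1): Delta=-3.0246 Bond=277.7589
V0=52.5034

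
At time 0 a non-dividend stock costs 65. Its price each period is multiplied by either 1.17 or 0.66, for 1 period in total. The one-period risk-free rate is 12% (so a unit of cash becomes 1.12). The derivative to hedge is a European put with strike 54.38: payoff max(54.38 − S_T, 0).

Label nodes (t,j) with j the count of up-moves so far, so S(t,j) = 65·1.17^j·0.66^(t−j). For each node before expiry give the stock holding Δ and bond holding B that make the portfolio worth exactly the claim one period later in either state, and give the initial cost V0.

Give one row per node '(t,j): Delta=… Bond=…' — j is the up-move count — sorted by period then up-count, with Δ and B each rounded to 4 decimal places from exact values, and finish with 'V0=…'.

(0,0): Delta=-0.3463 Bond=23.5147
V0=1.0049

Risk-neutral probability p* = (R−d)/(u−d) = (1.12−0.66)/(1.17−0.66) = 0.9020.
Terminal values V(1,·): V(1,0)=11.4800, V(1,1)=0.0000
  t=0,j=0: stock 65.0000 → up 76.0500 (V=0.0000), down 42.9000 (V=11.4800). Price 1.0049; hedge Δ=-0.3463, bond B=23.5147.
Check: Δ(0,0)·S0 + B(0,0) = 1.0049 = V0.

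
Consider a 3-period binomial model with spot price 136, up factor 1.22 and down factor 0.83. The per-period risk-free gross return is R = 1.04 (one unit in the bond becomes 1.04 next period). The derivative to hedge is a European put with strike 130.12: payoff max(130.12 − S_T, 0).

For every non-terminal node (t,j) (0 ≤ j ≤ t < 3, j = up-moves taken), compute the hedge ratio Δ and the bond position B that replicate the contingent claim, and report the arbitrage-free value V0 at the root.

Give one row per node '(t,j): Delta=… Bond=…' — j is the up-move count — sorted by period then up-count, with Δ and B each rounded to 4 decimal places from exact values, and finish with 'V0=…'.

Under the risk-neutral measure, an up-move has probability p* = (R−d)/(u−d) = 0.5385 and values discount at R = 1.04.
Terminal payoffs: V(3,0)=52.3570, V(3,1)=15.8177, V(3,2)=0.0000, V(3,3)=0.0000
  t=2,j=0: stock 93.6904 → up 114.3023 (V=15.8177), down 77.7630 (V=52.3570). Price 31.4250; hedge Δ=-1.0000, bond B=125.1154.
  t=2,j=1: stock 137.7136 → up 168.0106 (V=0.0000), down 114.3023 (V=15.8177). Price 7.0197; hedge Δ=-0.2945, bond B=47.5779.
  t=2,j=2: stock 202.4224 → up 246.9553 (V=0.0000), down 168.0106 (V=0.0000). Price 0.0000; hedge Δ=0.0000, bond B=0.0000.
  t=1,j=0: stock 112.8800 → up 137.7136 (V=7.0197), down 93.6904 (V=31.4250). Price 17.5805; hedge Δ=-0.5544, bond B=80.1581.
  t=1,j=1: stock 165.9200 → up 202.4224 (V=0.0000), down 137.7136 (V=7.0197). Price 3.1152; hedge Δ=-0.1085, bond B=21.1145.
  t=0,j=0: stock 136.0000 → up 165.9200 (V=3.1152), down 112.8800 (V=17.5805). Price 9.4149; hedge Δ=-0.2727, bond B=46.5052.
Self-financing check: at every node Δ·S+B equals the discounted successor values.

(0,0): Delta=-0.2727 Bond=46.5052
(1,0): Delta=-0.5544 Bond=80.1581
(1,1): Delta=-0.1085 Bond=21.1145
(2,0): Delta=-1.0000 Bond=125.1154
(2,1): Delta=-0.2945 Bond=47.5779
(2,2): Delta=0.0000 Bond=0.0000
V0=9.4149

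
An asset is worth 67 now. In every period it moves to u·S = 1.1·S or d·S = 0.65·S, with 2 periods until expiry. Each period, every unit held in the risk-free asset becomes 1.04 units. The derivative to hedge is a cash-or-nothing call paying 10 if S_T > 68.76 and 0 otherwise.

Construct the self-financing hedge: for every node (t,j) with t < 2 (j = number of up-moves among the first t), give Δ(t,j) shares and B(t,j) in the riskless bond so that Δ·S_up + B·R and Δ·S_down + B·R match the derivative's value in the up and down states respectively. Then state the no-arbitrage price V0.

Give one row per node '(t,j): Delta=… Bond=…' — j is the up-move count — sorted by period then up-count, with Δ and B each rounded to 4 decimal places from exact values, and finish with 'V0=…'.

Under the risk-neutral measure, an up-move has probability p* = (R−d)/(u−d) = 0.8667 and values discount at R = 1.04.
Payoff layer (t=2): V(2,0)=0.0000, V(2,1)=0.0000, V(2,2)=10.0000
(1,0): S=43.5500. Δ = (V_up−V_dn)/(S_up−S_dn) = (0.0000−0.0000)/(47.9050−28.3075) = 0.0000. V = [p*·0.0000 + (1−p*)·0.0000]/1.04 = 0.0000. B = V − Δ·S = 0.0000.
(1,1): S=73.7000. Δ = (V_up−V_dn)/(S_up−S_dn) = (10.0000−0.0000)/(81.0700−47.9050) = 0.3015. V = [p*·10.0000 + (1−p*)·0.0000]/1.04 = 8.3333. B = V − Δ·S = -13.8889.
(0,0): S=67.0000. Δ = (V_up−V_dn)/(S_up−S_dn) = (8.3333−0.0000)/(73.7000−43.5500) = 0.2764. V = [p*·8.3333 + (1−p*)·0.0000]/1.04 = 6.9444. B = V − Δ·S = -11.5741.
Check: Δ(0,0)·S0 + B(0,0) = 6.9444 = V0.

(0,0): Delta=0.2764 Bond=-11.5741
(1,0): Delta=0.0000 Bond=0.0000
(1,1): Delta=0.3015 Bond=-13.8889
V0=6.9444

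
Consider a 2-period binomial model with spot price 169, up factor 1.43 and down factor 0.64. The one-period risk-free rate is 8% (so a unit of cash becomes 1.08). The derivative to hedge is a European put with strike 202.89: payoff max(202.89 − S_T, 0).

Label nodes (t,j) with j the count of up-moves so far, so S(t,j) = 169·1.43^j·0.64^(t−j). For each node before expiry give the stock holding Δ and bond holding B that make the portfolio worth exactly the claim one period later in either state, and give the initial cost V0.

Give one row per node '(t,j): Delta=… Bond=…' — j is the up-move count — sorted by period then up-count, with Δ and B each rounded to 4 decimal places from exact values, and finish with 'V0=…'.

The replicating-portfolio and risk-neutral prices coincide; use p* = (1.08−0.64)/(1.43−0.64) = 0.5570 for the latter.
At expiry t=2: V(2,0)=133.6676, V(2,1)=48.2212, V(2,2)=0.0000
(1,0): S=108.1600. Δ = (V_up−V_dn)/(S_up−S_dn) = (48.2212−133.6676)/(154.6688−69.2224) = -1.0000. V = [p*·48.2212 + (1−p*)·133.6676]/1.08 = 79.7011. B = V − Δ·S = 187.8611.
(1,1): S=241.6700. Δ = (V_up−V_dn)/(S_up−S_dn) = (0.0000−48.2212)/(345.5881−154.6688) = -0.2526. V = [p*·0.0000 + (1−p*)·48.2212]/1.08 = 19.7813. B = V − Δ·S = 80.8208.
(0,0): S=169.0000. Δ = (V_up−V_dn)/(S_up−S_dn) = (19.7813−79.7011)/(241.6700−108.1600) = -0.4488. V = [p*·19.7813 + (1−p*)·79.7011]/1.08 = 42.8964. B = V − Δ·S = 118.7442.
The time-0 hedge costs 42.8964, which is the no-arbitrage price.

(0,0): Delta=-0.4488 Bond=118.7442
(1,0): Delta=-1.0000 Bond=187.8611
(1,1): Delta=-0.2526 Bond=80.8208
V0=42.8964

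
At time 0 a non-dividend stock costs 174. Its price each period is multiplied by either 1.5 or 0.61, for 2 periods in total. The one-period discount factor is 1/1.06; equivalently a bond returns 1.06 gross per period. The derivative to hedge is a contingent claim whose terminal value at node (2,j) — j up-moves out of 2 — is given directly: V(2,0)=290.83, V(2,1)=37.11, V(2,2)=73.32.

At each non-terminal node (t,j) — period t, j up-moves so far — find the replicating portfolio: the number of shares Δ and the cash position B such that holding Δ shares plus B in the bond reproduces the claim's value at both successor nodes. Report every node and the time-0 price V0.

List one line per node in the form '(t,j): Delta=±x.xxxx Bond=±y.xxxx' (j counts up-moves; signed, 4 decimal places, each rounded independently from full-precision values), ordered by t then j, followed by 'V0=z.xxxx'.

(0,0): Delta=-0.6526 Bond=210.0108
(1,0): Delta=-2.6859 Bond=438.4226
(1,1): Delta=0.1559 Bond=11.5961
V0=96.4575

Since d<R<u, set p* = (R−d)/(u−d) = 0.5056; price each node as the discounted p*-expectation of its children.
At expiry t=2: V(2,0)=290.8300, V(2,1)=37.1100, V(2,2)=73.3200
  t=1,j=0: stock 106.1400 → up 159.2100 (V=37.1100), down 64.7454 (V=290.8300). Price 153.3440; hedge Δ=-2.6859, bond B=438.4226.
  t=1,j=1: stock 261.0000 → up 391.5000 (V=73.3200), down 159.2100 (V=37.1100). Price 52.2815; hedge Δ=0.1559, bond B=11.5961.
  t=0,j=0: stock 174.0000 → up 261.0000 (V=52.2815), down 106.1400 (V=153.3440). Price 96.4575; hedge Δ=-0.6526, bond B=210.0108.
Each (Δ,B) replicates both successor values, so the strategy is self-financing and V0 is arbitrage-free.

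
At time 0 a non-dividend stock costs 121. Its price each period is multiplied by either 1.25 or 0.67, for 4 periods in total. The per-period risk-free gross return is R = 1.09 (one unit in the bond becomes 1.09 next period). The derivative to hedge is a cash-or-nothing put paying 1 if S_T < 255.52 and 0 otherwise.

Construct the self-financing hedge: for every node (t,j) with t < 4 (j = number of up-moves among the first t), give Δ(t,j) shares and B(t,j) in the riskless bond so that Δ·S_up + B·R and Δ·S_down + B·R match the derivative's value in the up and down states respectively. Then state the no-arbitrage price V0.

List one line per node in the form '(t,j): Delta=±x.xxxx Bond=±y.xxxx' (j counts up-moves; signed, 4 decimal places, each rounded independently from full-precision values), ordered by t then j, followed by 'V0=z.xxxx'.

The replicating-portfolio and risk-neutral prices coincide; use p* = (1.09−0.67)/(1.25−0.67) = 0.7241 for the latter.
Terminal values V(4,·): V(4,0)=1.0000, V(4,1)=1.0000, V(4,2)=1.0000, V(4,3)=1.0000, V(4,4)=0.0000
  t=3,j=0: stock 36.3923 → up 45.4904 (V=1.0000), down 24.3829 (V=1.0000). Price 0.9174; hedge Δ=0.0000, bond B=0.9174.
  t=3,j=1: stock 67.8961 → up 84.8702 (V=1.0000), down 45.4904 (V=1.0000). Price 0.9174; hedge Δ=0.0000, bond B=0.9174.
  t=3,j=2: stock 126.6719 → up 158.3398 (V=1.0000), down 84.8702 (V=1.0000). Price 0.9174; hedge Δ=0.0000, bond B=0.9174.
  t=3,j=3: stock 236.3281 → up 295.4102 (V=0.0000), down 158.3398 (V=1.0000). Price 0.2531; hedge Δ=-0.0073, bond B=1.9772.
  t=2,j=0: stock 54.3169 → up 67.8961 (V=0.9174), down 36.3923 (V=0.9174). Price 0.8417; hedge Δ=0.0000, bond B=0.8417.
  t=2,j=1: stock 101.3375 → up 126.6719 (V=0.9174), down 67.8961 (V=0.9174). Price 0.8417; hedge Δ=0.0000, bond B=0.8417.
  t=2,j=2: stock 189.0625 → up 236.3281 (V=0.2531), down 126.6719 (V=0.9174). Price 0.4003; hedge Δ=-0.0061, bond B=1.5457.
  t=1,j=0: stock 81.0700 → up 101.3375 (V=0.8417), down 54.3169 (V=0.8417). Price 0.7722; hedge Δ=0.0000, bond B=0.7722.
  t=1,j=1: stock 151.2500 → up 189.0625 (V=0.4003), down 101.3375 (V=0.8417). Price 0.4790; hedge Δ=-0.0050, bond B=1.2399.
  t=0,j=0: stock 121.0000 → up 151.2500 (V=0.4790), down 81.0700 (V=0.7722). Price 0.5136; hedge Δ=-0.0042, bond B=1.0192.
Check: Δ(0,0)·S0 + B(0,0) = 0.5136 = V0.

(0,0): Delta=-0.0042 Bond=1.0192
(1,0): Delta=0.0000 Bond=0.7722
(1,1): Delta=-0.0050 Bond=1.2399
(2,0): Delta=0.0000 Bond=0.8417
(2,1): Delta=0.0000 Bond=0.8417
(2,2): Delta=-0.0061 Bond=1.5457
(3,0): Delta=0.0000 Bond=0.9174
(3,1): Delta=0.0000 Bond=0.9174
(3,2): Delta=0.0000 Bond=0.9174
(3,3): Delta=-0.0073 Bond=1.9772
V0=0.5136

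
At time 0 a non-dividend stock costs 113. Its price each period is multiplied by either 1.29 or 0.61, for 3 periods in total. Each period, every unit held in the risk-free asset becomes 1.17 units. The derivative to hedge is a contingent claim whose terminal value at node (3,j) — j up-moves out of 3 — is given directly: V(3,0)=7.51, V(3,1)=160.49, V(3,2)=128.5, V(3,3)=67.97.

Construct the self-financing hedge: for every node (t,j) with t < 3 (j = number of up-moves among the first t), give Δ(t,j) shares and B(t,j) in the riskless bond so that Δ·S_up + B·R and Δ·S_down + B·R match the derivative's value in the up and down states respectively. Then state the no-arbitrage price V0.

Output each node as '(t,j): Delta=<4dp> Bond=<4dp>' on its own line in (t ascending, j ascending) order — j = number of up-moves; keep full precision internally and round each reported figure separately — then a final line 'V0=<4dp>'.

The replicating-portfolio and risk-neutral prices coincide; use p* = (1.17−0.61)/(1.29−0.61) = 0.8235 for the latter.
Terminal values V(3,·): V(3,0)=7.5100, V(3,1)=160.4900, V(3,2)=128.5000, V(3,3)=67.9700
Node (2,0) S=42.0473: V=(p*·160.4900+(1−p*)·7.5100)/1.17=114.0970; Δ=(160.4900−7.5100)/(54.2410−25.6489)=5.3504; B=V−Δ·S=-110.8736
Node (2,1) S=88.9197: V=(p*·128.5000+(1−p*)·160.4900)/1.17=114.6541; Δ=(128.5000−160.4900)/(114.7064−54.2410)=-0.5291; B=V−Δ·S=161.6982
Node (2,2) S=188.0433: V=(p*·67.9700+(1−p*)·128.5000)/1.17=67.2237; Δ=(67.9700−128.5000)/(242.5759−114.7064)=-0.4734; B=V−Δ·S=156.2384
Node (1,0) S=68.9300: V=(p*·114.6541+(1−p*)·114.0970)/1.17=97.9109; Δ=(114.6541−114.0970)/(88.9197−42.0473)=0.0119; B=V−Δ·S=97.0917
Node (1,1) S=145.7700: V=(p*·67.2237+(1−p*)·114.6541)/1.17=64.6101; Δ=(67.2237−114.6541)/(188.0433−88.9197)=-0.4785; B=V−Δ·S=134.3606
Node (0,0) S=113.0000: V=(p*·64.6101+(1−p*)·97.9109)/1.17=60.2450; Δ=(64.6101−97.9109)/(145.7700−68.9300)=-0.4334; B=V−Δ·S=109.2169
Self-financing check: at every node Δ·S+B equals the discounted successor values.

(0,0): Delta=-0.4334 Bond=109.2169
(1,0): Delta=0.0119 Bond=97.0917
(1,1): Delta=-0.4785 Bond=134.3606
(2,0): Delta=5.3504 Bond=-110.8736
(2,1): Delta=-0.5291 Bond=161.6982
(2,2): Delta=-0.4734 Bond=156.2384
V0=60.2450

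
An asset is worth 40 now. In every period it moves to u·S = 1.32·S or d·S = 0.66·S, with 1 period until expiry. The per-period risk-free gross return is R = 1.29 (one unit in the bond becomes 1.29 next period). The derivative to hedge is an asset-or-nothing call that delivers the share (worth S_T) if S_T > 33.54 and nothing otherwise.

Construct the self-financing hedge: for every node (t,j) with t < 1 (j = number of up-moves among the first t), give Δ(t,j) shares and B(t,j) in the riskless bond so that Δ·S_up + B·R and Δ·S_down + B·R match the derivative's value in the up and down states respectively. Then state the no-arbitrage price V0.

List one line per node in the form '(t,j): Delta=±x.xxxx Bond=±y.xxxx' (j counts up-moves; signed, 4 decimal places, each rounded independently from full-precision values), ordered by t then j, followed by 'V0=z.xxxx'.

(0,0): Delta=2.0000 Bond=-40.9302
V0=39.0698

Since d<R<u, set p* = (R−d)/(u−d) = 0.9545; price each node as the discounted p*-expectation of its children.
Payoff layer (t=1): V(1,0)=0.0000, V(1,1)=52.8000
  t=0,j=0: stock 40.0000 → up 52.8000 (V=52.8000), down 26.4000 (V=0.0000). Price 39.0698; hedge Δ=2.0000, bond B=-40.9302.
Root portfolio cost Δ·40+B reproduces V0=39.0698.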